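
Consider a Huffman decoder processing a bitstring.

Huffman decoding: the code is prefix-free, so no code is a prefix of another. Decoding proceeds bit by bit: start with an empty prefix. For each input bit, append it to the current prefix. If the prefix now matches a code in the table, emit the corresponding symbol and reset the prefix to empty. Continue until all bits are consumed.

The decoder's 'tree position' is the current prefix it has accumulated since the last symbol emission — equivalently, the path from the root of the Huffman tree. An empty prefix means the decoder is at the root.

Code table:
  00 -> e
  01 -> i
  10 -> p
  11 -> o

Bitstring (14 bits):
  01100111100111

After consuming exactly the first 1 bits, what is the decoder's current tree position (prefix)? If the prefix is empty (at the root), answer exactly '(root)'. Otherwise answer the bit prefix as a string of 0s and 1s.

Bit 0: prefix='0' (no match yet)

Answer: 0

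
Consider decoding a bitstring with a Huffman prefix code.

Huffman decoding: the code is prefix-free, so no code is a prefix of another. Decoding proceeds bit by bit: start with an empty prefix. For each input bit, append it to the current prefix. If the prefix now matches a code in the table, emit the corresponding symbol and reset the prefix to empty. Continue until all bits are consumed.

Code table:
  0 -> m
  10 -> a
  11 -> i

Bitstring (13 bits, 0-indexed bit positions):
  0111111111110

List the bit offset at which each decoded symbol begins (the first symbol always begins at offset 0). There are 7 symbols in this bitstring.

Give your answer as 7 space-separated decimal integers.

Bit 0: prefix='0' -> emit 'm', reset
Bit 1: prefix='1' (no match yet)
Bit 2: prefix='11' -> emit 'i', reset
Bit 3: prefix='1' (no match yet)
Bit 4: prefix='11' -> emit 'i', reset
Bit 5: prefix='1' (no match yet)
Bit 6: prefix='11' -> emit 'i', reset
Bit 7: prefix='1' (no match yet)
Bit 8: prefix='11' -> emit 'i', reset
Bit 9: prefix='1' (no match yet)
Bit 10: prefix='11' -> emit 'i', reset
Bit 11: prefix='1' (no match yet)
Bit 12: prefix='10' -> emit 'a', reset

Answer: 0 1 3 5 7 9 11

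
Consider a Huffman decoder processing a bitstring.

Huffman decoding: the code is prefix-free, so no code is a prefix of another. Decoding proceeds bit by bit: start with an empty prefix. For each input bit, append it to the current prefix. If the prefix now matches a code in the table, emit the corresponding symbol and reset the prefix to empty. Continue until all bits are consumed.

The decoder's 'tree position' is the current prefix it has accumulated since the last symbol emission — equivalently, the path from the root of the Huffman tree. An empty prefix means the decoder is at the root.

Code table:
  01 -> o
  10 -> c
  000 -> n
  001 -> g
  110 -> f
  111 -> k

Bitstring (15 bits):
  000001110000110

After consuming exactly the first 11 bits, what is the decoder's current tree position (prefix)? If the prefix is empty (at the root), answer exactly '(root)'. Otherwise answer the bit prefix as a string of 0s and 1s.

Bit 0: prefix='0' (no match yet)
Bit 1: prefix='00' (no match yet)
Bit 2: prefix='000' -> emit 'n', reset
Bit 3: prefix='0' (no match yet)
Bit 4: prefix='00' (no match yet)
Bit 5: prefix='001' -> emit 'g', reset
Bit 6: prefix='1' (no match yet)
Bit 7: prefix='11' (no match yet)
Bit 8: prefix='110' -> emit 'f', reset
Bit 9: prefix='0' (no match yet)
Bit 10: prefix='00' (no match yet)

Answer: 00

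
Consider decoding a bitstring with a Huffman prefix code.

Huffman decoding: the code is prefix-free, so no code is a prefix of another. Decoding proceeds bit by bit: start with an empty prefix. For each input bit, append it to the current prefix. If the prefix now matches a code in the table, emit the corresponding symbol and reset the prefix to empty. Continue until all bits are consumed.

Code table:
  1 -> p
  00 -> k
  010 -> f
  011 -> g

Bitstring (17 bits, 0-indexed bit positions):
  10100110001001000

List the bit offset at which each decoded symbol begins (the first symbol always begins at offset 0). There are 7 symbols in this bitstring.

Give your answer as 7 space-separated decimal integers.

Bit 0: prefix='1' -> emit 'p', reset
Bit 1: prefix='0' (no match yet)
Bit 2: prefix='01' (no match yet)
Bit 3: prefix='010' -> emit 'f', reset
Bit 4: prefix='0' (no match yet)
Bit 5: prefix='01' (no match yet)
Bit 6: prefix='011' -> emit 'g', reset
Bit 7: prefix='0' (no match yet)
Bit 8: prefix='00' -> emit 'k', reset
Bit 9: prefix='0' (no match yet)
Bit 10: prefix='01' (no match yet)
Bit 11: prefix='010' -> emit 'f', reset
Bit 12: prefix='0' (no match yet)
Bit 13: prefix='01' (no match yet)
Bit 14: prefix='010' -> emit 'f', reset
Bit 15: prefix='0' (no match yet)
Bit 16: prefix='00' -> emit 'k', reset

Answer: 0 1 4 7 9 12 15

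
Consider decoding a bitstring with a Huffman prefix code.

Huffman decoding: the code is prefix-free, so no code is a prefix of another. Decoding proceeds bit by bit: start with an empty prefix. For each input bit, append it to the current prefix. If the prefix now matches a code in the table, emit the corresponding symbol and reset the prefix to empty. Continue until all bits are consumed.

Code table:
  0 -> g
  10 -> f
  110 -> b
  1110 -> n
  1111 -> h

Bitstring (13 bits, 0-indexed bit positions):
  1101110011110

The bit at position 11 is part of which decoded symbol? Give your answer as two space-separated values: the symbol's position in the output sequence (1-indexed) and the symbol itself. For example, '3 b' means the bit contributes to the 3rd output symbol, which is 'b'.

Bit 0: prefix='1' (no match yet)
Bit 1: prefix='11' (no match yet)
Bit 2: prefix='110' -> emit 'b', reset
Bit 3: prefix='1' (no match yet)
Bit 4: prefix='11' (no match yet)
Bit 5: prefix='111' (no match yet)
Bit 6: prefix='1110' -> emit 'n', reset
Bit 7: prefix='0' -> emit 'g', reset
Bit 8: prefix='1' (no match yet)
Bit 9: prefix='11' (no match yet)
Bit 10: prefix='111' (no match yet)
Bit 11: prefix='1111' -> emit 'h', reset
Bit 12: prefix='0' -> emit 'g', reset

Answer: 4 h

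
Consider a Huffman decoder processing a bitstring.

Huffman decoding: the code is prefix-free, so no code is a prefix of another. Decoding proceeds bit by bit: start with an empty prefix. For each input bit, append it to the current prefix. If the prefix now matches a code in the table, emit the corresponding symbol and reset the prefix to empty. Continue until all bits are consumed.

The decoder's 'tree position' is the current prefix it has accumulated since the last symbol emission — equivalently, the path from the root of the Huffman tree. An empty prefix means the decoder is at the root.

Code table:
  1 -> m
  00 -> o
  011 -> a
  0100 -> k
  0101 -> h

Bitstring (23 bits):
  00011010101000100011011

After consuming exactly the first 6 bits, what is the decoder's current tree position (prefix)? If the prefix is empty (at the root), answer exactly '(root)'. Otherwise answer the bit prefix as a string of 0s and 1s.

Bit 0: prefix='0' (no match yet)
Bit 1: prefix='00' -> emit 'o', reset
Bit 2: prefix='0' (no match yet)
Bit 3: prefix='01' (no match yet)
Bit 4: prefix='011' -> emit 'a', reset
Bit 5: prefix='0' (no match yet)

Answer: 0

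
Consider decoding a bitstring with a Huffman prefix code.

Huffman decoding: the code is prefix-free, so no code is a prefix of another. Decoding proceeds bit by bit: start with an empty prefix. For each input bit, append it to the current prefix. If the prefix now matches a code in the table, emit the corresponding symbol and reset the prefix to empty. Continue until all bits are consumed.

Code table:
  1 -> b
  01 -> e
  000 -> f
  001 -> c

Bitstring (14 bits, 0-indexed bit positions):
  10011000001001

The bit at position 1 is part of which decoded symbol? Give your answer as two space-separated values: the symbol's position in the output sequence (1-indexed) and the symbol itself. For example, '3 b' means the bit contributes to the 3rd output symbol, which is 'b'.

Bit 0: prefix='1' -> emit 'b', reset
Bit 1: prefix='0' (no match yet)
Bit 2: prefix='00' (no match yet)
Bit 3: prefix='001' -> emit 'c', reset
Bit 4: prefix='1' -> emit 'b', reset
Bit 5: prefix='0' (no match yet)

Answer: 2 c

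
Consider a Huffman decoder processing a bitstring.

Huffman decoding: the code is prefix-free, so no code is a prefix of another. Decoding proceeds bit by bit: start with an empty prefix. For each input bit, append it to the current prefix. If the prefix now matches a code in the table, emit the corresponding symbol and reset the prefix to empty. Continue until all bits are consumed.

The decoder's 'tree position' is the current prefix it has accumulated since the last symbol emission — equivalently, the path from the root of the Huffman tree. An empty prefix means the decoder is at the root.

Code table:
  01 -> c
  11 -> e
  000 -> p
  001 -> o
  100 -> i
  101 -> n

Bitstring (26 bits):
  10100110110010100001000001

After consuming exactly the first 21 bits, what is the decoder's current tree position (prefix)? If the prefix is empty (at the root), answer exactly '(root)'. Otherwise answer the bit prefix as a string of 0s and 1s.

Answer: 0

Derivation:
Bit 0: prefix='1' (no match yet)
Bit 1: prefix='10' (no match yet)
Bit 2: prefix='101' -> emit 'n', reset
Bit 3: prefix='0' (no match yet)
Bit 4: prefix='00' (no match yet)
Bit 5: prefix='001' -> emit 'o', reset
Bit 6: prefix='1' (no match yet)
Bit 7: prefix='10' (no match yet)
Bit 8: prefix='101' -> emit 'n', reset
Bit 9: prefix='1' (no match yet)
Bit 10: prefix='10' (no match yet)
Bit 11: prefix='100' -> emit 'i', reset
Bit 12: prefix='1' (no match yet)
Bit 13: prefix='10' (no match yet)
Bit 14: prefix='101' -> emit 'n', reset
Bit 15: prefix='0' (no match yet)
Bit 16: prefix='00' (no match yet)
Bit 17: prefix='000' -> emit 'p', reset
Bit 18: prefix='0' (no match yet)
Bit 19: prefix='01' -> emit 'c', reset
Bit 20: prefix='0' (no match yet)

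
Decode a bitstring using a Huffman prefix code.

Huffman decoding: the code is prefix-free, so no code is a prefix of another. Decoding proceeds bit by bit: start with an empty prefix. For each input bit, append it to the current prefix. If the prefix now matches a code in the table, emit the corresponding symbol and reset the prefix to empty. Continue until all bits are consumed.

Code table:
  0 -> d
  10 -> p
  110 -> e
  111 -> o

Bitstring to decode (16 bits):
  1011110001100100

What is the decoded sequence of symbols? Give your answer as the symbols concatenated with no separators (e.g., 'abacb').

Answer: popddedpd

Derivation:
Bit 0: prefix='1' (no match yet)
Bit 1: prefix='10' -> emit 'p', reset
Bit 2: prefix='1' (no match yet)
Bit 3: prefix='11' (no match yet)
Bit 4: prefix='111' -> emit 'o', reset
Bit 5: prefix='1' (no match yet)
Bit 6: prefix='10' -> emit 'p', reset
Bit 7: prefix='0' -> emit 'd', reset
Bit 8: prefix='0' -> emit 'd', reset
Bit 9: prefix='1' (no match yet)
Bit 10: prefix='11' (no match yet)
Bit 11: prefix='110' -> emit 'e', reset
Bit 12: prefix='0' -> emit 'd', reset
Bit 13: prefix='1' (no match yet)
Bit 14: prefix='10' -> emit 'p', reset
Bit 15: prefix='0' -> emit 'd', reset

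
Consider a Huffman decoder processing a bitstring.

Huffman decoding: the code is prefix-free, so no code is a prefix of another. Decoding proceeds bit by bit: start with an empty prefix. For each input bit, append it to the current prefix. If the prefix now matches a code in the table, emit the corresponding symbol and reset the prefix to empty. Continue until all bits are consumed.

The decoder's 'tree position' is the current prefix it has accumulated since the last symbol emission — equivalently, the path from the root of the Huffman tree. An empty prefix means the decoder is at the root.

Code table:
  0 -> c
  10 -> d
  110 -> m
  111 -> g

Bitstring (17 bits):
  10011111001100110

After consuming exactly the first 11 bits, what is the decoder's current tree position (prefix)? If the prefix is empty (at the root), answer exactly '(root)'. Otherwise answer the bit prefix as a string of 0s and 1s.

Answer: 1

Derivation:
Bit 0: prefix='1' (no match yet)
Bit 1: prefix='10' -> emit 'd', reset
Bit 2: prefix='0' -> emit 'c', reset
Bit 3: prefix='1' (no match yet)
Bit 4: prefix='11' (no match yet)
Bit 5: prefix='111' -> emit 'g', reset
Bit 6: prefix='1' (no match yet)
Bit 7: prefix='11' (no match yet)
Bit 8: prefix='110' -> emit 'm', reset
Bit 9: prefix='0' -> emit 'c', reset
Bit 10: prefix='1' (no match yet)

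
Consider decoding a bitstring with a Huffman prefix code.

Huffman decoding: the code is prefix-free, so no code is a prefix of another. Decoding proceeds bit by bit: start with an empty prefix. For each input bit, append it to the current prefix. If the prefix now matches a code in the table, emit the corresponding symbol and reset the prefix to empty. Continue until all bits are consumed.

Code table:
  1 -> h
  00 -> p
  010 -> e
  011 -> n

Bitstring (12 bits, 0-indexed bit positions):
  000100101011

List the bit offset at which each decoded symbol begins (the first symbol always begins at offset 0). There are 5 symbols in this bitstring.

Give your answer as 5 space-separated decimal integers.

Bit 0: prefix='0' (no match yet)
Bit 1: prefix='00' -> emit 'p', reset
Bit 2: prefix='0' (no match yet)
Bit 3: prefix='01' (no match yet)
Bit 4: prefix='010' -> emit 'e', reset
Bit 5: prefix='0' (no match yet)
Bit 6: prefix='01' (no match yet)
Bit 7: prefix='010' -> emit 'e', reset
Bit 8: prefix='1' -> emit 'h', reset
Bit 9: prefix='0' (no match yet)
Bit 10: prefix='01' (no match yet)
Bit 11: prefix='011' -> emit 'n', reset

Answer: 0 2 5 8 9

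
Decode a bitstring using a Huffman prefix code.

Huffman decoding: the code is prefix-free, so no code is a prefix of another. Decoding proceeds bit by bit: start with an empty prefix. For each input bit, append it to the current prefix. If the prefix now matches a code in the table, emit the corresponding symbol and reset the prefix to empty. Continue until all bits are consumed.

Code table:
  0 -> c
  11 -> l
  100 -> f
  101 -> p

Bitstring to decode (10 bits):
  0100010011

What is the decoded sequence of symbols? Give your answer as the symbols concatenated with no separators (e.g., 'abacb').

Bit 0: prefix='0' -> emit 'c', reset
Bit 1: prefix='1' (no match yet)
Bit 2: prefix='10' (no match yet)
Bit 3: prefix='100' -> emit 'f', reset
Bit 4: prefix='0' -> emit 'c', reset
Bit 5: prefix='1' (no match yet)
Bit 6: prefix='10' (no match yet)
Bit 7: prefix='100' -> emit 'f', reset
Bit 8: prefix='1' (no match yet)
Bit 9: prefix='11' -> emit 'l', reset

Answer: cfcfl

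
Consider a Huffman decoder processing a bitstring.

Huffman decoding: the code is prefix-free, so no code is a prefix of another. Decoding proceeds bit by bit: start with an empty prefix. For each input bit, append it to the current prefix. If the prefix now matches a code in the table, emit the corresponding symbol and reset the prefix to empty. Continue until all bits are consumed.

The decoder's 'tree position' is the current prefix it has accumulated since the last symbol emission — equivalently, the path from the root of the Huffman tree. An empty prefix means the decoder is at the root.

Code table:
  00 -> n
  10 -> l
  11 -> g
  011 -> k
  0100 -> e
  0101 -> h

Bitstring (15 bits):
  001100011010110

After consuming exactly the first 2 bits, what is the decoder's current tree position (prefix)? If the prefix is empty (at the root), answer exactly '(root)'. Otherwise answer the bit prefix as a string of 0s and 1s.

Answer: (root)

Derivation:
Bit 0: prefix='0' (no match yet)
Bit 1: prefix='00' -> emit 'n', reset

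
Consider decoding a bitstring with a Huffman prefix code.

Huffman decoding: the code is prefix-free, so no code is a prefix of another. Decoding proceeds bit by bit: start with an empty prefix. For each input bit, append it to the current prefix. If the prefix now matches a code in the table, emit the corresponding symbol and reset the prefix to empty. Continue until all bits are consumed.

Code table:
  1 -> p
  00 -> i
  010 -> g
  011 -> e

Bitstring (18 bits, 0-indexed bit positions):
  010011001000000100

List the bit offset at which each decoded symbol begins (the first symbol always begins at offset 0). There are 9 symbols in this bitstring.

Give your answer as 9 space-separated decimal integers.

Answer: 0 3 6 8 9 11 13 15 16

Derivation:
Bit 0: prefix='0' (no match yet)
Bit 1: prefix='01' (no match yet)
Bit 2: prefix='010' -> emit 'g', reset
Bit 3: prefix='0' (no match yet)
Bit 4: prefix='01' (no match yet)
Bit 5: prefix='011' -> emit 'e', reset
Bit 6: prefix='0' (no match yet)
Bit 7: prefix='00' -> emit 'i', reset
Bit 8: prefix='1' -> emit 'p', reset
Bit 9: prefix='0' (no match yet)
Bit 10: prefix='00' -> emit 'i', reset
Bit 11: prefix='0' (no match yet)
Bit 12: prefix='00' -> emit 'i', reset
Bit 13: prefix='0' (no match yet)
Bit 14: prefix='00' -> emit 'i', reset
Bit 15: prefix='1' -> emit 'p', reset
Bit 16: prefix='0' (no match yet)
Bit 17: prefix='00' -> emit 'i', reset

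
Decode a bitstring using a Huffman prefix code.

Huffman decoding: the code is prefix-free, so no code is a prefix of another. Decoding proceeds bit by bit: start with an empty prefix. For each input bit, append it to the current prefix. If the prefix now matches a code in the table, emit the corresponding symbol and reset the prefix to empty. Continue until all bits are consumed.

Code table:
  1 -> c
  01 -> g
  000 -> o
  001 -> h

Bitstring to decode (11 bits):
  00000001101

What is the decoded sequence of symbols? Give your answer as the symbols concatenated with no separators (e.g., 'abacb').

Bit 0: prefix='0' (no match yet)
Bit 1: prefix='00' (no match yet)
Bit 2: prefix='000' -> emit 'o', reset
Bit 3: prefix='0' (no match yet)
Bit 4: prefix='00' (no match yet)
Bit 5: prefix='000' -> emit 'o', reset
Bit 6: prefix='0' (no match yet)
Bit 7: prefix='01' -> emit 'g', reset
Bit 8: prefix='1' -> emit 'c', reset
Bit 9: prefix='0' (no match yet)
Bit 10: prefix='01' -> emit 'g', reset

Answer: oogcg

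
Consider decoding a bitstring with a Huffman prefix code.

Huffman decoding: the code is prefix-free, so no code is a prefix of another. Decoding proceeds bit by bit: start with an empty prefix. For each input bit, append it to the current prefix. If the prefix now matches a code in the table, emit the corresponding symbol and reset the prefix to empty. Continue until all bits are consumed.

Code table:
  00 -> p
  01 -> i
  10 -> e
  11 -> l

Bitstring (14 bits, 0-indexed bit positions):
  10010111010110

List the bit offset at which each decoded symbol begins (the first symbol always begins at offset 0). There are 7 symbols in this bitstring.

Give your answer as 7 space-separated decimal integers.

Answer: 0 2 4 6 8 10 12

Derivation:
Bit 0: prefix='1' (no match yet)
Bit 1: prefix='10' -> emit 'e', reset
Bit 2: prefix='0' (no match yet)
Bit 3: prefix='01' -> emit 'i', reset
Bit 4: prefix='0' (no match yet)
Bit 5: prefix='01' -> emit 'i', reset
Bit 6: prefix='1' (no match yet)
Bit 7: prefix='11' -> emit 'l', reset
Bit 8: prefix='0' (no match yet)
Bit 9: prefix='01' -> emit 'i', reset
Bit 10: prefix='0' (no match yet)
Bit 11: prefix='01' -> emit 'i', reset
Bit 12: prefix='1' (no match yet)
Bit 13: prefix='10' -> emit 'e', reset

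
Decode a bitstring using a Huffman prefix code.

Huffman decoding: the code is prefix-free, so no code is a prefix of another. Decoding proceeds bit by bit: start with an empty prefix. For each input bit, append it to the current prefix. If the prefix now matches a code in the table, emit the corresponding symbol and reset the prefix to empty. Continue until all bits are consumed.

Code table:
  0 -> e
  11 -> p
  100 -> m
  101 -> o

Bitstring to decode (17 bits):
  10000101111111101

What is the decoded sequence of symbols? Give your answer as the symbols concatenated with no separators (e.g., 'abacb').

Bit 0: prefix='1' (no match yet)
Bit 1: prefix='10' (no match yet)
Bit 2: prefix='100' -> emit 'm', reset
Bit 3: prefix='0' -> emit 'e', reset
Bit 4: prefix='0' -> emit 'e', reset
Bit 5: prefix='1' (no match yet)
Bit 6: prefix='10' (no match yet)
Bit 7: prefix='101' -> emit 'o', reset
Bit 8: prefix='1' (no match yet)
Bit 9: prefix='11' -> emit 'p', reset
Bit 10: prefix='1' (no match yet)
Bit 11: prefix='11' -> emit 'p', reset
Bit 12: prefix='1' (no match yet)
Bit 13: prefix='11' -> emit 'p', reset
Bit 14: prefix='1' (no match yet)
Bit 15: prefix='10' (no match yet)
Bit 16: prefix='101' -> emit 'o', reset

Answer: meeopppo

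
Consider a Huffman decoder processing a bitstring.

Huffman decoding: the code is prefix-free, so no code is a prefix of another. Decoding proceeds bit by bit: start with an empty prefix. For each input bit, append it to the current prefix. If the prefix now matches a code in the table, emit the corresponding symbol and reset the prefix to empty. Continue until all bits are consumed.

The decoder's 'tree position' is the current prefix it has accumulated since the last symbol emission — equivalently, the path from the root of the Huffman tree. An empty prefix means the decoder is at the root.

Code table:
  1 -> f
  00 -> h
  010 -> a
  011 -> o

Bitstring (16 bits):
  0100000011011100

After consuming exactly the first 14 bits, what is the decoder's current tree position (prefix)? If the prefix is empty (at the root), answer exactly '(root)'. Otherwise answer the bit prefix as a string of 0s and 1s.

Answer: (root)

Derivation:
Bit 0: prefix='0' (no match yet)
Bit 1: prefix='01' (no match yet)
Bit 2: prefix='010' -> emit 'a', reset
Bit 3: prefix='0' (no match yet)
Bit 4: prefix='00' -> emit 'h', reset
Bit 5: prefix='0' (no match yet)
Bit 6: prefix='00' -> emit 'h', reset
Bit 7: prefix='0' (no match yet)
Bit 8: prefix='01' (no match yet)
Bit 9: prefix='011' -> emit 'o', reset
Bit 10: prefix='0' (no match yet)
Bit 11: prefix='01' (no match yet)
Bit 12: prefix='011' -> emit 'o', reset
Bit 13: prefix='1' -> emit 'f', reset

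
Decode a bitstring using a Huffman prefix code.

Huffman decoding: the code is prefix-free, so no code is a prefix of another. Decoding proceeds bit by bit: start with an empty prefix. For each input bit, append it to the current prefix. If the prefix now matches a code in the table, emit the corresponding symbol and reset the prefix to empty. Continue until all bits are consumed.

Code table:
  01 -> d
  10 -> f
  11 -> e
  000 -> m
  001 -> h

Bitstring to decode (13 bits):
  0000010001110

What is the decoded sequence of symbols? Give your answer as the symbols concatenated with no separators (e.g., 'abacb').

Answer: mhmef

Derivation:
Bit 0: prefix='0' (no match yet)
Bit 1: prefix='00' (no match yet)
Bit 2: prefix='000' -> emit 'm', reset
Bit 3: prefix='0' (no match yet)
Bit 4: prefix='00' (no match yet)
Bit 5: prefix='001' -> emit 'h', reset
Bit 6: prefix='0' (no match yet)
Bit 7: prefix='00' (no match yet)
Bit 8: prefix='000' -> emit 'm', reset
Bit 9: prefix='1' (no match yet)
Bit 10: prefix='11' -> emit 'e', reset
Bit 11: prefix='1' (no match yet)
Bit 12: prefix='10' -> emit 'f', reset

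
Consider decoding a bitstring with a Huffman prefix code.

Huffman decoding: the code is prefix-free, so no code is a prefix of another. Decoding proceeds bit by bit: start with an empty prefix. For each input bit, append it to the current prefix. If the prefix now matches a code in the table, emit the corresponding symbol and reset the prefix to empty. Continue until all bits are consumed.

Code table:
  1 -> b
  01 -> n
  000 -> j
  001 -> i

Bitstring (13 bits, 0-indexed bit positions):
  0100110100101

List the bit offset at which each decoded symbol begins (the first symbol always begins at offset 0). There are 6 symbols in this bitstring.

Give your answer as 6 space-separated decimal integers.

Bit 0: prefix='0' (no match yet)
Bit 1: prefix='01' -> emit 'n', reset
Bit 2: prefix='0' (no match yet)
Bit 3: prefix='00' (no match yet)
Bit 4: prefix='001' -> emit 'i', reset
Bit 5: prefix='1' -> emit 'b', reset
Bit 6: prefix='0' (no match yet)
Bit 7: prefix='01' -> emit 'n', reset
Bit 8: prefix='0' (no match yet)
Bit 9: prefix='00' (no match yet)
Bit 10: prefix='001' -> emit 'i', reset
Bit 11: prefix='0' (no match yet)
Bit 12: prefix='01' -> emit 'n', reset

Answer: 0 2 5 6 8 11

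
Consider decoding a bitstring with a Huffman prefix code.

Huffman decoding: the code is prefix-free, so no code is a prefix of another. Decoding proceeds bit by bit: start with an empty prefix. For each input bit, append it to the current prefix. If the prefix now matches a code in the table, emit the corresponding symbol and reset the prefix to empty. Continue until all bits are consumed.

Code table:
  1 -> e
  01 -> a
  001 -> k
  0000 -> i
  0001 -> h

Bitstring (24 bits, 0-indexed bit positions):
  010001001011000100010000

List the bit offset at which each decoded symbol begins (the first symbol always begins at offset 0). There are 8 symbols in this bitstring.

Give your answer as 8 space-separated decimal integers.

Bit 0: prefix='0' (no match yet)
Bit 1: prefix='01' -> emit 'a', reset
Bit 2: prefix='0' (no match yet)
Bit 3: prefix='00' (no match yet)
Bit 4: prefix='000' (no match yet)
Bit 5: prefix='0001' -> emit 'h', reset
Bit 6: prefix='0' (no match yet)
Bit 7: prefix='00' (no match yet)
Bit 8: prefix='001' -> emit 'k', reset
Bit 9: prefix='0' (no match yet)
Bit 10: prefix='01' -> emit 'a', reset
Bit 11: prefix='1' -> emit 'e', reset
Bit 12: prefix='0' (no match yet)
Bit 13: prefix='00' (no match yet)
Bit 14: prefix='000' (no match yet)
Bit 15: prefix='0001' -> emit 'h', reset
Bit 16: prefix='0' (no match yet)
Bit 17: prefix='00' (no match yet)
Bit 18: prefix='000' (no match yet)
Bit 19: prefix='0001' -> emit 'h', reset
Bit 20: prefix='0' (no match yet)
Bit 21: prefix='00' (no match yet)
Bit 22: prefix='000' (no match yet)
Bit 23: prefix='0000' -> emit 'i', reset

Answer: 0 2 6 9 11 12 16 20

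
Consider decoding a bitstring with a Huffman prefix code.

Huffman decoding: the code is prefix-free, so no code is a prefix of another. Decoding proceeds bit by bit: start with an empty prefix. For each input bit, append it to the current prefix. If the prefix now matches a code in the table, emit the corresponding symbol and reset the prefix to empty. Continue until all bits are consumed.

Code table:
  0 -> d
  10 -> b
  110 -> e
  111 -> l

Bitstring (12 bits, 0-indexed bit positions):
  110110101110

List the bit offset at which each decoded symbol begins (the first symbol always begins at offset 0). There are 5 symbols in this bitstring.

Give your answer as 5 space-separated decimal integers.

Bit 0: prefix='1' (no match yet)
Bit 1: prefix='11' (no match yet)
Bit 2: prefix='110' -> emit 'e', reset
Bit 3: prefix='1' (no match yet)
Bit 4: prefix='11' (no match yet)
Bit 5: prefix='110' -> emit 'e', reset
Bit 6: prefix='1' (no match yet)
Bit 7: prefix='10' -> emit 'b', reset
Bit 8: prefix='1' (no match yet)
Bit 9: prefix='11' (no match yet)
Bit 10: prefix='111' -> emit 'l', reset
Bit 11: prefix='0' -> emit 'd', reset

Answer: 0 3 6 8 11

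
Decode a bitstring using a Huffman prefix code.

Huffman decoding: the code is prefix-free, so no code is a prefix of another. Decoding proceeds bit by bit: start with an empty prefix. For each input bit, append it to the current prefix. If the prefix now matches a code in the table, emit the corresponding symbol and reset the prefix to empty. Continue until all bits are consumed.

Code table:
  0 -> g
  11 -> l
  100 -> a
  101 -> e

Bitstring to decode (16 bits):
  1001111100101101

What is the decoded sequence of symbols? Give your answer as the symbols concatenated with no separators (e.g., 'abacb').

Bit 0: prefix='1' (no match yet)
Bit 1: prefix='10' (no match yet)
Bit 2: prefix='100' -> emit 'a', reset
Bit 3: prefix='1' (no match yet)
Bit 4: prefix='11' -> emit 'l', reset
Bit 5: prefix='1' (no match yet)
Bit 6: prefix='11' -> emit 'l', reset
Bit 7: prefix='1' (no match yet)
Bit 8: prefix='10' (no match yet)
Bit 9: prefix='100' -> emit 'a', reset
Bit 10: prefix='1' (no match yet)
Bit 11: prefix='10' (no match yet)
Bit 12: prefix='101' -> emit 'e', reset
Bit 13: prefix='1' (no match yet)
Bit 14: prefix='10' (no match yet)
Bit 15: prefix='101' -> emit 'e', reset

Answer: allaee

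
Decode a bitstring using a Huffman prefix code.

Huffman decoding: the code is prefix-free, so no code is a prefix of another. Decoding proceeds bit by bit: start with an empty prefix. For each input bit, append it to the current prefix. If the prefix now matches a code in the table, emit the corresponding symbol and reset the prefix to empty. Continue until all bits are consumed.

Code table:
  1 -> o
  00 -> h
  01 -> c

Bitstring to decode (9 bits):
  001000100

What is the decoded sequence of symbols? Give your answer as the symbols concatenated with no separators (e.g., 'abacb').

Answer: hohch

Derivation:
Bit 0: prefix='0' (no match yet)
Bit 1: prefix='00' -> emit 'h', reset
Bit 2: prefix='1' -> emit 'o', reset
Bit 3: prefix='0' (no match yet)
Bit 4: prefix='00' -> emit 'h', reset
Bit 5: prefix='0' (no match yet)
Bit 6: prefix='01' -> emit 'c', reset
Bit 7: prefix='0' (no match yet)
Bit 8: prefix='00' -> emit 'h', reset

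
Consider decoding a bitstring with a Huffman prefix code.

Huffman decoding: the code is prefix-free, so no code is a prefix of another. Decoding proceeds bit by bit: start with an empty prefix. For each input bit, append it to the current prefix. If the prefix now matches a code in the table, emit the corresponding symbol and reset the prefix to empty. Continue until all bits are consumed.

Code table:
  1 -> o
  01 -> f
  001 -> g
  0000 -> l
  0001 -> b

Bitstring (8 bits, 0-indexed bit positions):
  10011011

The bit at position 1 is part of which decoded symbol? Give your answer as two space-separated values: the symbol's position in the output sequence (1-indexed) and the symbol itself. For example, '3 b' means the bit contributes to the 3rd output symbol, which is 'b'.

Bit 0: prefix='1' -> emit 'o', reset
Bit 1: prefix='0' (no match yet)
Bit 2: prefix='00' (no match yet)
Bit 3: prefix='001' -> emit 'g', reset
Bit 4: prefix='1' -> emit 'o', reset
Bit 5: prefix='0' (no match yet)

Answer: 2 g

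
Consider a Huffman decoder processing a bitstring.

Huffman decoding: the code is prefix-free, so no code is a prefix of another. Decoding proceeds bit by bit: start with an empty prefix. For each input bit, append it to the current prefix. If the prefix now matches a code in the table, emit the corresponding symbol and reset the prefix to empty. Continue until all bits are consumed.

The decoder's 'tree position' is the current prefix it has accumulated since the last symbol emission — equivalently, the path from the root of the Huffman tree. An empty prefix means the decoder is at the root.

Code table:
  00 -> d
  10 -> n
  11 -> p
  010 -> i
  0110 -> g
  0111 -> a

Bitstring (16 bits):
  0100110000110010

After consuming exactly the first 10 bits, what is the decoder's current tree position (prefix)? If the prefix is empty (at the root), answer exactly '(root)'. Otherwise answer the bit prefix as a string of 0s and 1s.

Answer: 0

Derivation:
Bit 0: prefix='0' (no match yet)
Bit 1: prefix='01' (no match yet)
Bit 2: prefix='010' -> emit 'i', reset
Bit 3: prefix='0' (no match yet)
Bit 4: prefix='01' (no match yet)
Bit 5: prefix='011' (no match yet)
Bit 6: prefix='0110' -> emit 'g', reset
Bit 7: prefix='0' (no match yet)
Bit 8: prefix='00' -> emit 'd', reset
Bit 9: prefix='0' (no match yet)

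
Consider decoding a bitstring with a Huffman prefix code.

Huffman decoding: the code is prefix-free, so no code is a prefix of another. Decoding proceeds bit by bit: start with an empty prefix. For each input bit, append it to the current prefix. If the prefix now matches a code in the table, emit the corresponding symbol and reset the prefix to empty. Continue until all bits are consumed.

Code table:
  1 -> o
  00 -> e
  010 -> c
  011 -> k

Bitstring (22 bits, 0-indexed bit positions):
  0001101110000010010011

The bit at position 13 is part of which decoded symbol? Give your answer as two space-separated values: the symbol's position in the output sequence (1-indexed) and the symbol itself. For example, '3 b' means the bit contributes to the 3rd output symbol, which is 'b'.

Bit 0: prefix='0' (no match yet)
Bit 1: prefix='00' -> emit 'e', reset
Bit 2: prefix='0' (no match yet)
Bit 3: prefix='01' (no match yet)
Bit 4: prefix='011' -> emit 'k', reset
Bit 5: prefix='0' (no match yet)
Bit 6: prefix='01' (no match yet)
Bit 7: prefix='011' -> emit 'k', reset
Bit 8: prefix='1' -> emit 'o', reset
Bit 9: prefix='0' (no match yet)
Bit 10: prefix='00' -> emit 'e', reset
Bit 11: prefix='0' (no match yet)
Bit 12: prefix='00' -> emit 'e', reset
Bit 13: prefix='0' (no match yet)
Bit 14: prefix='01' (no match yet)
Bit 15: prefix='010' -> emit 'c', reset
Bit 16: prefix='0' (no match yet)
Bit 17: prefix='01' (no match yet)

Answer: 7 c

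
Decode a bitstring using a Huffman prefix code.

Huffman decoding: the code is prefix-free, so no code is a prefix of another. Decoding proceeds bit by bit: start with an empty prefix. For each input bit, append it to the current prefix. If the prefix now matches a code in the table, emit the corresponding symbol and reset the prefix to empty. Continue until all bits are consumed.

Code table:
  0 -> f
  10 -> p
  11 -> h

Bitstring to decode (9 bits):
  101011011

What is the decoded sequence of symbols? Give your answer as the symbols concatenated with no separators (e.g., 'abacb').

Bit 0: prefix='1' (no match yet)
Bit 1: prefix='10' -> emit 'p', reset
Bit 2: prefix='1' (no match yet)
Bit 3: prefix='10' -> emit 'p', reset
Bit 4: prefix='1' (no match yet)
Bit 5: prefix='11' -> emit 'h', reset
Bit 6: prefix='0' -> emit 'f', reset
Bit 7: prefix='1' (no match yet)
Bit 8: prefix='11' -> emit 'h', reset

Answer: pphfh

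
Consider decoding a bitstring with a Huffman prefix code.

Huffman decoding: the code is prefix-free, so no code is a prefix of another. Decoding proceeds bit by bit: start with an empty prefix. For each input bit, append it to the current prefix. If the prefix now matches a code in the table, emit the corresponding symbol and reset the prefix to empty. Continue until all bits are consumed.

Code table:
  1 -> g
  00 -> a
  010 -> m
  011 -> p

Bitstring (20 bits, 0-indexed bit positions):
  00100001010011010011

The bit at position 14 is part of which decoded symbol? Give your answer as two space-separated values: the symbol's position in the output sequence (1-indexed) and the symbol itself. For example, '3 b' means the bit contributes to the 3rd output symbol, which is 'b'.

Bit 0: prefix='0' (no match yet)
Bit 1: prefix='00' -> emit 'a', reset
Bit 2: prefix='1' -> emit 'g', reset
Bit 3: prefix='0' (no match yet)
Bit 4: prefix='00' -> emit 'a', reset
Bit 5: prefix='0' (no match yet)
Bit 6: prefix='00' -> emit 'a', reset
Bit 7: prefix='1' -> emit 'g', reset
Bit 8: prefix='0' (no match yet)
Bit 9: prefix='01' (no match yet)
Bit 10: prefix='010' -> emit 'm', reset
Bit 11: prefix='0' (no match yet)
Bit 12: prefix='01' (no match yet)
Bit 13: prefix='011' -> emit 'p', reset
Bit 14: prefix='0' (no match yet)
Bit 15: prefix='01' (no match yet)
Bit 16: prefix='010' -> emit 'm', reset
Bit 17: prefix='0' (no match yet)
Bit 18: prefix='01' (no match yet)

Answer: 8 m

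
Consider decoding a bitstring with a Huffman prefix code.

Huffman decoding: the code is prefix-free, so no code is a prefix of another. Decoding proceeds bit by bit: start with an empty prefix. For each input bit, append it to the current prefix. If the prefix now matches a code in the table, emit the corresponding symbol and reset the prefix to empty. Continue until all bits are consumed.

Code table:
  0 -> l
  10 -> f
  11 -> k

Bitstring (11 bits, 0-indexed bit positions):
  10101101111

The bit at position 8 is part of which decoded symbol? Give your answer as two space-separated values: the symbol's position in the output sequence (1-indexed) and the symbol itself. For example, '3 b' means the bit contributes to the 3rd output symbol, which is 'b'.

Bit 0: prefix='1' (no match yet)
Bit 1: prefix='10' -> emit 'f', reset
Bit 2: prefix='1' (no match yet)
Bit 3: prefix='10' -> emit 'f', reset
Bit 4: prefix='1' (no match yet)
Bit 5: prefix='11' -> emit 'k', reset
Bit 6: prefix='0' -> emit 'l', reset
Bit 7: prefix='1' (no match yet)
Bit 8: prefix='11' -> emit 'k', reset
Bit 9: prefix='1' (no match yet)
Bit 10: prefix='11' -> emit 'k', reset

Answer: 5 k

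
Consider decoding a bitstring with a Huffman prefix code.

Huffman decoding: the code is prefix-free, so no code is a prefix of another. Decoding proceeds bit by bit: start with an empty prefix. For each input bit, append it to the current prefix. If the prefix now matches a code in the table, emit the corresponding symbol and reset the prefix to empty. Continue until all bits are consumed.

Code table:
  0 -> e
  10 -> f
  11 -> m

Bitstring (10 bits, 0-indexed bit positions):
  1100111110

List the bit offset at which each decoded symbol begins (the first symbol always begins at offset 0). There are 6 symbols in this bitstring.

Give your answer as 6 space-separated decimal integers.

Bit 0: prefix='1' (no match yet)
Bit 1: prefix='11' -> emit 'm', reset
Bit 2: prefix='0' -> emit 'e', reset
Bit 3: prefix='0' -> emit 'e', reset
Bit 4: prefix='1' (no match yet)
Bit 5: prefix='11' -> emit 'm', reset
Bit 6: prefix='1' (no match yet)
Bit 7: prefix='11' -> emit 'm', reset
Bit 8: prefix='1' (no match yet)
Bit 9: prefix='10' -> emit 'f', reset

Answer: 0 2 3 4 6 8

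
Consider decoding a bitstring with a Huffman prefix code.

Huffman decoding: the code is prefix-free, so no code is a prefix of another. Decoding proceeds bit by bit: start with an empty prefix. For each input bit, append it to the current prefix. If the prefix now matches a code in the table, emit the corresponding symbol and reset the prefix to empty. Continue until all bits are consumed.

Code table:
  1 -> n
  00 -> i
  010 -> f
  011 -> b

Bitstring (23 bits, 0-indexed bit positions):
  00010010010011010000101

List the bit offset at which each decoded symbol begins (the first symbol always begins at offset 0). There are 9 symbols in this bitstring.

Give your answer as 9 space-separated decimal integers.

Answer: 0 2 5 8 11 14 17 19 22

Derivation:
Bit 0: prefix='0' (no match yet)
Bit 1: prefix='00' -> emit 'i', reset
Bit 2: prefix='0' (no match yet)
Bit 3: prefix='01' (no match yet)
Bit 4: prefix='010' -> emit 'f', reset
Bit 5: prefix='0' (no match yet)
Bit 6: prefix='01' (no match yet)
Bit 7: prefix='010' -> emit 'f', reset
Bit 8: prefix='0' (no match yet)
Bit 9: prefix='01' (no match yet)
Bit 10: prefix='010' -> emit 'f', reset
Bit 11: prefix='0' (no match yet)
Bit 12: prefix='01' (no match yet)
Bit 13: prefix='011' -> emit 'b', reset
Bit 14: prefix='0' (no match yet)
Bit 15: prefix='01' (no match yet)
Bit 16: prefix='010' -> emit 'f', reset
Bit 17: prefix='0' (no match yet)
Bit 18: prefix='00' -> emit 'i', reset
Bit 19: prefix='0' (no match yet)
Bit 20: prefix='01' (no match yet)
Bit 21: prefix='010' -> emit 'f', reset
Bit 22: prefix='1' -> emit 'n', reset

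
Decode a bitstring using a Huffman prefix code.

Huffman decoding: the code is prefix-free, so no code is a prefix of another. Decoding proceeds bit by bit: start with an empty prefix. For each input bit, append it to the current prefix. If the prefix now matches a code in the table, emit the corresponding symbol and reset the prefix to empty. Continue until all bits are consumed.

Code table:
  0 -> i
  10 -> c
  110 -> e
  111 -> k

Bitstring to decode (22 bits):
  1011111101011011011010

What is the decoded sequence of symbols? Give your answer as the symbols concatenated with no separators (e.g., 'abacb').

Answer: ckkiceeec

Derivation:
Bit 0: prefix='1' (no match yet)
Bit 1: prefix='10' -> emit 'c', reset
Bit 2: prefix='1' (no match yet)
Bit 3: prefix='11' (no match yet)
Bit 4: prefix='111' -> emit 'k', reset
Bit 5: prefix='1' (no match yet)
Bit 6: prefix='11' (no match yet)
Bit 7: prefix='111' -> emit 'k', reset
Bit 8: prefix='0' -> emit 'i', reset
Bit 9: prefix='1' (no match yet)
Bit 10: prefix='10' -> emit 'c', reset
Bit 11: prefix='1' (no match yet)
Bit 12: prefix='11' (no match yet)
Bit 13: prefix='110' -> emit 'e', reset
Bit 14: prefix='1' (no match yet)
Bit 15: prefix='11' (no match yet)
Bit 16: prefix='110' -> emit 'e', reset
Bit 17: prefix='1' (no match yet)
Bit 18: prefix='11' (no match yet)
Bit 19: prefix='110' -> emit 'e', reset
Bit 20: prefix='1' (no match yet)
Bit 21: prefix='10' -> emit 'c', reset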